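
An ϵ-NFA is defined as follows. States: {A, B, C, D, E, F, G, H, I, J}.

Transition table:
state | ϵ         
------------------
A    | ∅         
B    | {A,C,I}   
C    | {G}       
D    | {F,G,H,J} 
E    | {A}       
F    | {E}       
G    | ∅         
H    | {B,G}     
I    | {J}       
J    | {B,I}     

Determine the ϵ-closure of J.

{A, B, C, G, I, J}

Start with {J}.
From J via ϵ: add B, I.
From B via ϵ: add A, C.
From C via ϵ: add G.
No new states can be added; the closed set is {A, B, C, G, I, J}.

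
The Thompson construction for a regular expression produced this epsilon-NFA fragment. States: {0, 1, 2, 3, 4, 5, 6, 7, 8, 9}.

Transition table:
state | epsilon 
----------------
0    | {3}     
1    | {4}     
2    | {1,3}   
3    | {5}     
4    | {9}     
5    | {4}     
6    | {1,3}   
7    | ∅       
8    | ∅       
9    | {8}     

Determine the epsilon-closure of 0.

Start with {0}.
From 0 via epsilon: add 3.
From 3 via epsilon: add 5.
From 5 via epsilon: add 4.
From 4 via epsilon: add 9.
From 9 via epsilon: add 8.
No new states can be added; the closed set is {0, 3, 4, 5, 8, 9}.

{0, 3, 4, 5, 8, 9}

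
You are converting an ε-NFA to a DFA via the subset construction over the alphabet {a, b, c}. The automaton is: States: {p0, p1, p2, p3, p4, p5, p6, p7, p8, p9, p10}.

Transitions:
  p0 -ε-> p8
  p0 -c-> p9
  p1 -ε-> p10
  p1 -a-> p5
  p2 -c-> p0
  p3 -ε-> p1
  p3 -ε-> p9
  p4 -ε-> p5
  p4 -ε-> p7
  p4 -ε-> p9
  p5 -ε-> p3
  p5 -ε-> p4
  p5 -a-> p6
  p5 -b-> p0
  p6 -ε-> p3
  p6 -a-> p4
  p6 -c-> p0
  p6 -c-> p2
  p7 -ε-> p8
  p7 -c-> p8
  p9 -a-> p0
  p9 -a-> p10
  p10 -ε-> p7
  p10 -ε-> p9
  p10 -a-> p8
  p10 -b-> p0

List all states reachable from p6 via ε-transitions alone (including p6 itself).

Start with {p6}.
From p6 via ε: add p3.
From p3 via ε: add p1, p9.
From p1 via ε: add p10.
From p10 via ε: add p7.
From p7 via ε: add p8.
No new states can be added; the closed set is {p1, p3, p6, p7, p8, p9, p10}.

{p1, p3, p6, p7, p8, p9, p10}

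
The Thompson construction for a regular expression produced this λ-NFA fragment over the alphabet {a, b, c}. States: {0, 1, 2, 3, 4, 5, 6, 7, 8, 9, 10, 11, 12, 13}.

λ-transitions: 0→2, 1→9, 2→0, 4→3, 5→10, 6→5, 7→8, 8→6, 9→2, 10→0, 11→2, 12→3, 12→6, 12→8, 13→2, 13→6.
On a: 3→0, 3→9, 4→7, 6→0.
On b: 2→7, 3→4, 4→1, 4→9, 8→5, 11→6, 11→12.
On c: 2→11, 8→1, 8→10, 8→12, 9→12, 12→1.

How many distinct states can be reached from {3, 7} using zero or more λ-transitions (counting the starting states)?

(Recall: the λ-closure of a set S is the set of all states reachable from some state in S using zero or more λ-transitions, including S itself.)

Start with {3, 7}.
From 7 via λ: add 8.
From 8 via λ: add 6.
From 6 via λ: add 5.
From 5 via λ: add 10.
From 10 via λ: add 0.
From 0 via λ: add 2.
λ-closure = {0, 2, 3, 5, 6, 7, 8, 10}, which has 8 states.

8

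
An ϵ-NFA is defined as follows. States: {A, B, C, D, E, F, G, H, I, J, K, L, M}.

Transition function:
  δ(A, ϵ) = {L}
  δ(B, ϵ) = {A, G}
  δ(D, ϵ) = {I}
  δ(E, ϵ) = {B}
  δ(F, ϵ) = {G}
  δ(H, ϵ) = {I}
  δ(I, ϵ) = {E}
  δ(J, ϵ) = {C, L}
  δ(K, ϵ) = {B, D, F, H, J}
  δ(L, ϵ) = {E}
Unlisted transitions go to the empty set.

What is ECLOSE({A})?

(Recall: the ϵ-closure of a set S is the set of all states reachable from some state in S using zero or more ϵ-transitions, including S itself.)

{A, B, E, G, L}

Start with {A}.
From A via ϵ: add L.
From L via ϵ: add E.
From E via ϵ: add B.
From B via ϵ: add G.
No new states can be added; the closed set is {A, B, E, G, L}.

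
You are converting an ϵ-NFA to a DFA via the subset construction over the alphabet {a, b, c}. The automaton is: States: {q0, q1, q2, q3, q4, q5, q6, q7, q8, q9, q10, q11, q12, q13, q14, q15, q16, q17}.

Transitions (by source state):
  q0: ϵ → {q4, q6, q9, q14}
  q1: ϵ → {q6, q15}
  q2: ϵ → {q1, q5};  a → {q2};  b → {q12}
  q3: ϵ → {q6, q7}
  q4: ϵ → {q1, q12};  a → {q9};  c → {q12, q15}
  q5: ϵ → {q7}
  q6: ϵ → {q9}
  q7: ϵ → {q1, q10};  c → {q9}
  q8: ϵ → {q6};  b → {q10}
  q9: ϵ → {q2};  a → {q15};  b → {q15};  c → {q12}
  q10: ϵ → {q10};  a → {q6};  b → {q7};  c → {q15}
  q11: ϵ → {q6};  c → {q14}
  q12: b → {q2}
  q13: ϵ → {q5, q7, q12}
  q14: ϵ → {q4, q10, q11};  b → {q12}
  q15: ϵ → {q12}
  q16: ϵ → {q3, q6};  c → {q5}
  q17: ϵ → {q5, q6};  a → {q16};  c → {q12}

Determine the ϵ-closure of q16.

{q1, q2, q3, q5, q6, q7, q9, q10, q12, q15, q16}

Start with {q16}.
From q16 via ϵ: add q3, q6.
From q3 via ϵ: add q7.
From q6 via ϵ: add q9.
From q7 via ϵ: add q1, q10.
From q9 via ϵ: add q2.
From q1 via ϵ: add q15.
From q2 via ϵ: add q5.
From q15 via ϵ: add q12.
No new states can be added; the closed set is {q1, q2, q3, q5, q6, q7, q9, q10, q12, q15, q16}.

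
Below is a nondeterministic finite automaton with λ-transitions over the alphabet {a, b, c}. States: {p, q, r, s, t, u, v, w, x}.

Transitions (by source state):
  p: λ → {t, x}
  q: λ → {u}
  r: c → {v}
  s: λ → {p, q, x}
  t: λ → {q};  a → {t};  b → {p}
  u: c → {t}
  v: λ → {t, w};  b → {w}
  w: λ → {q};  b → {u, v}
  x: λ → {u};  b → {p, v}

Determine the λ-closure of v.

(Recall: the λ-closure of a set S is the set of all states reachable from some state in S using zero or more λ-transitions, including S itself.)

Start with {v}.
From v via λ: add t, w.
From t via λ: add q.
From q via λ: add u.
No new states can be added; the closed set is {q, t, u, v, w}.

{q, t, u, v, w}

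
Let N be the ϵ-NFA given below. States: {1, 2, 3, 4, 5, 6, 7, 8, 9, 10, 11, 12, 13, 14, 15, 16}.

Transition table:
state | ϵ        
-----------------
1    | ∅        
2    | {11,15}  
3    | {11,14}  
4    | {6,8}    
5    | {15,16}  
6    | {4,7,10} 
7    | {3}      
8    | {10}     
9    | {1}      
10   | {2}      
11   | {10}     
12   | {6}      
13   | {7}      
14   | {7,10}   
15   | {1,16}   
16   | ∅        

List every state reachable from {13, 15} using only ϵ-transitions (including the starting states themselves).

Start with {13, 15}.
From 13 via ϵ: add 7.
From 15 via ϵ: add 1, 16.
From 7 via ϵ: add 3.
From 3 via ϵ: add 11, 14.
From 11 via ϵ: add 10.
From 10 via ϵ: add 2.
No new states can be added; the closed set is {1, 2, 3, 7, 10, 11, 13, 14, 15, 16}.

{1, 2, 3, 7, 10, 11, 13, 14, 15, 16}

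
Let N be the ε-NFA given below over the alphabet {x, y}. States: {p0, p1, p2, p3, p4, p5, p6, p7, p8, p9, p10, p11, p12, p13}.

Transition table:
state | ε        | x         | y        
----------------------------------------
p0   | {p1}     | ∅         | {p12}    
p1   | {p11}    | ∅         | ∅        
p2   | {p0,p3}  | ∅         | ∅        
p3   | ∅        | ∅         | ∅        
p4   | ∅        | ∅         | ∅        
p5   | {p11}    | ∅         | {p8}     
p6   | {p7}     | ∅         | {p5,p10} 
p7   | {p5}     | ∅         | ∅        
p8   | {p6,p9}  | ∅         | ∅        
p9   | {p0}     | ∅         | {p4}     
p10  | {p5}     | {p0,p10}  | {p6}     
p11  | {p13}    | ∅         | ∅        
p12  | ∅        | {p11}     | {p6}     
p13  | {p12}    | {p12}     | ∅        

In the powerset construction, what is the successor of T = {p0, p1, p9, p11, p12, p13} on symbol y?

{p4, p5, p6, p7, p11, p12, p13}

p0 on y → {p12}.
p9 on y → {p4}.
p12 on y → {p6}.
No y-transition from p1, p11, p13.
Union after reading y: {p4, p6, p12}.
Now take the ε-closure:
From p6 via ε: add p7.
From p7 via ε: add p5.
From p5 via ε: add p11.
From p11 via ε: add p13.
No new states can be added; the closed set is {p4, p5, p6, p7, p11, p12, p13}.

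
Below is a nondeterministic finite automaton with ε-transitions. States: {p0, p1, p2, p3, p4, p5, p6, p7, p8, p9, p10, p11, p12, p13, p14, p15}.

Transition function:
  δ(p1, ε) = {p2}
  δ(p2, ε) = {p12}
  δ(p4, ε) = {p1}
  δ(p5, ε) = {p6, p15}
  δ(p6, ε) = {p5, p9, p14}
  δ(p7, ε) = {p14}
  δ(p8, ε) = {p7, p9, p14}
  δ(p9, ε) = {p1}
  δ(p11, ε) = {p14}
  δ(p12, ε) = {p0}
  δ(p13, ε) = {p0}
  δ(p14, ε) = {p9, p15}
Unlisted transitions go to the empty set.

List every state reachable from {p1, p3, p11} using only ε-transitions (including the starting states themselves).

Start with {p1, p3, p11}.
From p1 via ε: add p2.
From p11 via ε: add p14.
From p2 via ε: add p12.
From p14 via ε: add p9, p15.
From p12 via ε: add p0.
No new states can be added; the closed set is {p0, p1, p2, p3, p9, p11, p12, p14, p15}.

{p0, p1, p2, p3, p9, p11, p12, p14, p15}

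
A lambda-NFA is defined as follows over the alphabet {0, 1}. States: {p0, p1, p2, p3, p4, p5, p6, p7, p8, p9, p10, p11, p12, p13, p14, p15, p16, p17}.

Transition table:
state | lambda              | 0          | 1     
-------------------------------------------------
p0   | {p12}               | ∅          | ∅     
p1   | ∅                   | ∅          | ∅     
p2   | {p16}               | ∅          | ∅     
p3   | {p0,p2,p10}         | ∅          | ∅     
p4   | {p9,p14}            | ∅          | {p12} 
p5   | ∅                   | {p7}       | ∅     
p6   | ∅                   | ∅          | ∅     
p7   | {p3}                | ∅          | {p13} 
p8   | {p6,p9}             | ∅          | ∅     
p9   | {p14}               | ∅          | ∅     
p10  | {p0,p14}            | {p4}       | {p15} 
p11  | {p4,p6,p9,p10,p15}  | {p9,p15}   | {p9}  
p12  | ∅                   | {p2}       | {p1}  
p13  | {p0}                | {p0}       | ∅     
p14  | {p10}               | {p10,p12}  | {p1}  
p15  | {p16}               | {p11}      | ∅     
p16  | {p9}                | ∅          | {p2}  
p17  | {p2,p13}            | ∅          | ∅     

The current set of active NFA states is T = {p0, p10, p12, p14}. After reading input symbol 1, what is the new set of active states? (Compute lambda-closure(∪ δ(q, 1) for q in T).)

{p0, p1, p9, p10, p12, p14, p15, p16}

p10 on 1 → {p15}.
p12 on 1 → {p1}.
p14 on 1 → {p1}.
No 1-transition from p0.
Union after reading 1: {p1, p15}.
Now take the lambda-closure:
From p15 via lambda: add p16.
From p16 via lambda: add p9.
From p9 via lambda: add p14.
From p14 via lambda: add p10.
From p10 via lambda: add p0.
From p0 via lambda: add p12.
No new states can be added; the closed set is {p0, p1, p9, p10, p12, p14, p15, p16}.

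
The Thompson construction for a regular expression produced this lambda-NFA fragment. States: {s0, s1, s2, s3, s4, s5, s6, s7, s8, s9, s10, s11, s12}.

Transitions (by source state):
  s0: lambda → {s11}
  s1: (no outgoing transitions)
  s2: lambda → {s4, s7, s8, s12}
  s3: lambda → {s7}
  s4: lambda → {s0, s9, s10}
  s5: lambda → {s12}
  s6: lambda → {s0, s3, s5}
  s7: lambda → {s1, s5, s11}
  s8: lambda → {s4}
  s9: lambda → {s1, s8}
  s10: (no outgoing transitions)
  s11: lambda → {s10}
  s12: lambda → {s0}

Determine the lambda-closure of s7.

{s0, s1, s5, s7, s10, s11, s12}

Start with {s7}.
From s7 via lambda: add s1, s5, s11.
From s5 via lambda: add s12.
From s11 via lambda: add s10.
From s12 via lambda: add s0.
No new states can be added; the closed set is {s0, s1, s5, s7, s10, s11, s12}.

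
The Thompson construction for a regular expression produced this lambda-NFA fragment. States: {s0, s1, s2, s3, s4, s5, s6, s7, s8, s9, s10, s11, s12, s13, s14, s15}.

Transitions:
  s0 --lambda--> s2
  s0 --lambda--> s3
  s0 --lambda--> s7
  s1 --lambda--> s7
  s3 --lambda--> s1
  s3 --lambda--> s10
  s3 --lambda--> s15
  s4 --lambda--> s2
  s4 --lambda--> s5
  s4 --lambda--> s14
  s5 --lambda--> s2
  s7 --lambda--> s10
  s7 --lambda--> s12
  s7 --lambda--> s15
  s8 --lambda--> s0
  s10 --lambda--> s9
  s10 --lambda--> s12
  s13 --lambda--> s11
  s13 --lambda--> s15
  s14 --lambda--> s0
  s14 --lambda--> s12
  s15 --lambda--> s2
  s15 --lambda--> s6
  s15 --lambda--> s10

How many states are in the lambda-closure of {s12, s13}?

8

Start with {s12, s13}.
From s13 via lambda: add s11, s15.
From s15 via lambda: add s2, s6, s10.
From s10 via lambda: add s9.
lambda-closure = {s2, s6, s9, s10, s11, s12, s13, s15}, which has 8 states.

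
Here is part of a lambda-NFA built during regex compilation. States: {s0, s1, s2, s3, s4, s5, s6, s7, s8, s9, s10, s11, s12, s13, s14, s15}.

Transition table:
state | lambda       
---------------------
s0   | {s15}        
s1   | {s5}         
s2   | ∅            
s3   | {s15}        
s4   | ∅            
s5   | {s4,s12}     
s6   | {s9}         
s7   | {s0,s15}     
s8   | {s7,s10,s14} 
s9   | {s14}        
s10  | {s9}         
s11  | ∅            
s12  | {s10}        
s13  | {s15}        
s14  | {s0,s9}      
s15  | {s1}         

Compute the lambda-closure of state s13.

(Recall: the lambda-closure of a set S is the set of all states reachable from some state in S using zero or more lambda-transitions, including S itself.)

Start with {s13}.
From s13 via lambda: add s15.
From s15 via lambda: add s1.
From s1 via lambda: add s5.
From s5 via lambda: add s4, s12.
From s12 via lambda: add s10.
From s10 via lambda: add s9.
From s9 via lambda: add s14.
From s14 via lambda: add s0.
No new states can be added; the closed set is {s0, s1, s4, s5, s9, s10, s12, s13, s14, s15}.

{s0, s1, s4, s5, s9, s10, s12, s13, s14, s15}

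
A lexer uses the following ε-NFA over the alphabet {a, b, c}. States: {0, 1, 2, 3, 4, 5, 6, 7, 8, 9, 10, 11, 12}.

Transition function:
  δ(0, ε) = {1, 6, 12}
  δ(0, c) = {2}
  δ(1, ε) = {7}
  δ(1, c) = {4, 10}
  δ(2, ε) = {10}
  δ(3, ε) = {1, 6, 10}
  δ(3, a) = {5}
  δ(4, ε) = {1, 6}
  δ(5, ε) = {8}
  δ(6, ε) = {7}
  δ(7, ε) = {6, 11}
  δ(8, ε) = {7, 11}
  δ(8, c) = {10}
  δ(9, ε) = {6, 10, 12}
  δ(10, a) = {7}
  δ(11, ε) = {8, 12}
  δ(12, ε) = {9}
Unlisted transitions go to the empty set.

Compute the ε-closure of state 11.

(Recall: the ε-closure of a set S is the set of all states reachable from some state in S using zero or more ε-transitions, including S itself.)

Start with {11}.
From 11 via ε: add 8, 12.
From 8 via ε: add 7.
From 12 via ε: add 9.
From 7 via ε: add 6.
From 9 via ε: add 10.
No new states can be added; the closed set is {6, 7, 8, 9, 10, 11, 12}.

{6, 7, 8, 9, 10, 11, 12}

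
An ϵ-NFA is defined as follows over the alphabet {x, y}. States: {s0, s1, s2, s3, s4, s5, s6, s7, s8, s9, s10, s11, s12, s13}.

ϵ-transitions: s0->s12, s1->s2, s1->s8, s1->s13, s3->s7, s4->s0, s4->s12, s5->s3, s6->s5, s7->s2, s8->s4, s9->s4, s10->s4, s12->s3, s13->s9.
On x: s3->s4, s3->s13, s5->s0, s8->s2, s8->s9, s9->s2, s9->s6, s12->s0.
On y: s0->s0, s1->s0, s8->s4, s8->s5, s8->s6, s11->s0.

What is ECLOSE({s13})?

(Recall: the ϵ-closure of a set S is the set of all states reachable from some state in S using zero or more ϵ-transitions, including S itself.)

{s0, s2, s3, s4, s7, s9, s12, s13}

Start with {s13}.
From s13 via ϵ: add s9.
From s9 via ϵ: add s4.
From s4 via ϵ: add s0, s12.
From s12 via ϵ: add s3.
From s3 via ϵ: add s7.
From s7 via ϵ: add s2.
No new states can be added; the closed set is {s0, s2, s3, s4, s7, s9, s12, s13}.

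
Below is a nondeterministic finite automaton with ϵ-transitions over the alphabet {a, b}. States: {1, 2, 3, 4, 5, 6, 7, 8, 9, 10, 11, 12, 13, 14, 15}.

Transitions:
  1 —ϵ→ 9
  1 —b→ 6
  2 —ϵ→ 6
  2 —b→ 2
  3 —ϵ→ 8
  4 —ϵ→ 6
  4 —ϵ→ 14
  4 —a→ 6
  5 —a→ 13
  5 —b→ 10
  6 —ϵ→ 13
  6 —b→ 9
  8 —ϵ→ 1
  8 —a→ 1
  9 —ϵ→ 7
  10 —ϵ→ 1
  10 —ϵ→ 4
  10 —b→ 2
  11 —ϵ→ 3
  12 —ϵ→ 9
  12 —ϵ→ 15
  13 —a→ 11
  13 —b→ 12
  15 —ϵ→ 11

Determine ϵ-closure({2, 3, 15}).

{1, 2, 3, 6, 7, 8, 9, 11, 13, 15}

Start with {2, 3, 15}.
From 2 via ϵ: add 6.
From 3 via ϵ: add 8.
From 15 via ϵ: add 11.
From 6 via ϵ: add 13.
From 8 via ϵ: add 1.
From 1 via ϵ: add 9.
From 9 via ϵ: add 7.
No new states can be added; the closed set is {1, 2, 3, 6, 7, 8, 9, 11, 13, 15}.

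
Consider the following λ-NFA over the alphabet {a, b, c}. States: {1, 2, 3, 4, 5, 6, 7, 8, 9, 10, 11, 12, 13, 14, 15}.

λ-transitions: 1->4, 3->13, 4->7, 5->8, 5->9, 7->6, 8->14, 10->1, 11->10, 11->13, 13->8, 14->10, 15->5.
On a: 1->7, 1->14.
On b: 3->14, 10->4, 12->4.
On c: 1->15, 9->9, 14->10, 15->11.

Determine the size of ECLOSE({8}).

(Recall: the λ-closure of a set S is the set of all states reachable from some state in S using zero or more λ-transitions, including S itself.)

7

Start with {8}.
From 8 via λ: add 14.
From 14 via λ: add 10.
From 10 via λ: add 1.
From 1 via λ: add 4.
From 4 via λ: add 7.
From 7 via λ: add 6.
λ-closure = {1, 4, 6, 7, 8, 10, 14}, which has 7 states.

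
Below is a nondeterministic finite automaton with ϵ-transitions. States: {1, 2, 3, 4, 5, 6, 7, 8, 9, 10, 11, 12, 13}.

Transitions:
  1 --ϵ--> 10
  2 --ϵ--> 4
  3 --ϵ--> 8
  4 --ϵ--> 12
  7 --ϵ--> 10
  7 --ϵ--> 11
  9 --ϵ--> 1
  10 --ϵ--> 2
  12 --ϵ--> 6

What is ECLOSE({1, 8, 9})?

{1, 2, 4, 6, 8, 9, 10, 12}

Start with {1, 8, 9}.
From 1 via ϵ: add 10.
From 10 via ϵ: add 2.
From 2 via ϵ: add 4.
From 4 via ϵ: add 12.
From 12 via ϵ: add 6.
No new states can be added; the closed set is {1, 2, 4, 6, 8, 9, 10, 12}.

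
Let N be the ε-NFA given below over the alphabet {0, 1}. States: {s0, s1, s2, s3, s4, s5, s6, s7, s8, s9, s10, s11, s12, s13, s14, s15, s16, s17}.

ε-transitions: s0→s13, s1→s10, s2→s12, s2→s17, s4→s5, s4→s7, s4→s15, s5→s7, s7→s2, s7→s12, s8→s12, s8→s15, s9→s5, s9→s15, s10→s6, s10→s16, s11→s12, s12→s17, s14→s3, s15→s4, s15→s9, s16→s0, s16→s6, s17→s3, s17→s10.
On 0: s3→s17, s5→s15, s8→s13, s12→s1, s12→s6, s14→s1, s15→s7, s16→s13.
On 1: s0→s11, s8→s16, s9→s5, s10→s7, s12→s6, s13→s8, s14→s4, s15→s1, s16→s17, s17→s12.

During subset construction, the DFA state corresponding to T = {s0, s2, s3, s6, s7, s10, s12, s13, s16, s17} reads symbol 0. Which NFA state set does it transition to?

s3 on 0 → {s17}.
s12 on 0 → {s1, s6}.
s16 on 0 → {s13}.
No 0-transition from s0, s2, s6, s7, s10, s13, s17.
Union after reading 0: {s1, s6, s13, s17}.
Now take the ε-closure:
From s1 via ε: add s10.
From s17 via ε: add s3.
From s10 via ε: add s16.
From s16 via ε: add s0.
No new states can be added; the closed set is {s0, s1, s3, s6, s10, s13, s16, s17}.

{s0, s1, s3, s6, s10, s13, s16, s17}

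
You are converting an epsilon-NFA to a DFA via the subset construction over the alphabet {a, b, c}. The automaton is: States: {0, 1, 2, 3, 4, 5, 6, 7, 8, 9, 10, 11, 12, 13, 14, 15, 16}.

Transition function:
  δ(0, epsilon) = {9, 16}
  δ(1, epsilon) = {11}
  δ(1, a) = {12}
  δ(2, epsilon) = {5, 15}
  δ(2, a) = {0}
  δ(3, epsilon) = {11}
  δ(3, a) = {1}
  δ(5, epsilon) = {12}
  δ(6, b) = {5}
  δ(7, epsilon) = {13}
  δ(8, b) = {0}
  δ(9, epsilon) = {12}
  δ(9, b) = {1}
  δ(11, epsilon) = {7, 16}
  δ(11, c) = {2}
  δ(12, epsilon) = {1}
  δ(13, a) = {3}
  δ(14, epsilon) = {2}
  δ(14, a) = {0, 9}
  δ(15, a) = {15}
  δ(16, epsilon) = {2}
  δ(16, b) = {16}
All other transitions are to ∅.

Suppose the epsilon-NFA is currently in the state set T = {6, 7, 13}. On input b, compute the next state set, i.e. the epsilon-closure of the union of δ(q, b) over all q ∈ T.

6 on b → {5}.
No b-transition from 7, 13.
Union after reading b: {5}.
Now take the epsilon-closure:
From 5 via epsilon: add 12.
From 12 via epsilon: add 1.
From 1 via epsilon: add 11.
From 11 via epsilon: add 7, 16.
From 7 via epsilon: add 13.
From 16 via epsilon: add 2.
From 2 via epsilon: add 15.
No new states can be added; the closed set is {1, 2, 5, 7, 11, 12, 13, 15, 16}.

{1, 2, 5, 7, 11, 12, 13, 15, 16}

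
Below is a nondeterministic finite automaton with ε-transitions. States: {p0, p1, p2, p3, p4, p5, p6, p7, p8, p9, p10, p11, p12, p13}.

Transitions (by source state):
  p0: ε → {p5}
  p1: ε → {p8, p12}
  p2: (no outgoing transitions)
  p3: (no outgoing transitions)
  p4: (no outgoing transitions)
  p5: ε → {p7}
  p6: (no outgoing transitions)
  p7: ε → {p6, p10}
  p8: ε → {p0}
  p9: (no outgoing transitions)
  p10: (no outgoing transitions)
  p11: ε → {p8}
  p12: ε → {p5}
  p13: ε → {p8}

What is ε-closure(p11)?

Start with {p11}.
From p11 via ε: add p8.
From p8 via ε: add p0.
From p0 via ε: add p5.
From p5 via ε: add p7.
From p7 via ε: add p6, p10.
No new states can be added; the closed set is {p0, p5, p6, p7, p8, p10, p11}.

{p0, p5, p6, p7, p8, p10, p11}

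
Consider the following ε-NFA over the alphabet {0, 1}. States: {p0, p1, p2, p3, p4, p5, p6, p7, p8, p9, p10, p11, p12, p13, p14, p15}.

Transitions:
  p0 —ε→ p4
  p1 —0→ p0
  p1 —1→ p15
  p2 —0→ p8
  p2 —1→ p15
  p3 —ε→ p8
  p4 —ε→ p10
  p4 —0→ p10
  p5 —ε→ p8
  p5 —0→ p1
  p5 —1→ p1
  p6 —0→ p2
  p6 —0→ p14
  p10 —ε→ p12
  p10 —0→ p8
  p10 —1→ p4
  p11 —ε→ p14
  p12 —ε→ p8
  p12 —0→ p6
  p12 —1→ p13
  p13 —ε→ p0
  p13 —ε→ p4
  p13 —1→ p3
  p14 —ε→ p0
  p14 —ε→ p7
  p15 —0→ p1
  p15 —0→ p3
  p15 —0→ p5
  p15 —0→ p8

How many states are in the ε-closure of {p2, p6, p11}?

10

Start with {p2, p6, p11}.
From p11 via ε: add p14.
From p14 via ε: add p0, p7.
From p0 via ε: add p4.
From p4 via ε: add p10.
From p10 via ε: add p12.
From p12 via ε: add p8.
ε-closure = {p0, p2, p4, p6, p7, p8, p10, p11, p12, p14}, which has 10 states.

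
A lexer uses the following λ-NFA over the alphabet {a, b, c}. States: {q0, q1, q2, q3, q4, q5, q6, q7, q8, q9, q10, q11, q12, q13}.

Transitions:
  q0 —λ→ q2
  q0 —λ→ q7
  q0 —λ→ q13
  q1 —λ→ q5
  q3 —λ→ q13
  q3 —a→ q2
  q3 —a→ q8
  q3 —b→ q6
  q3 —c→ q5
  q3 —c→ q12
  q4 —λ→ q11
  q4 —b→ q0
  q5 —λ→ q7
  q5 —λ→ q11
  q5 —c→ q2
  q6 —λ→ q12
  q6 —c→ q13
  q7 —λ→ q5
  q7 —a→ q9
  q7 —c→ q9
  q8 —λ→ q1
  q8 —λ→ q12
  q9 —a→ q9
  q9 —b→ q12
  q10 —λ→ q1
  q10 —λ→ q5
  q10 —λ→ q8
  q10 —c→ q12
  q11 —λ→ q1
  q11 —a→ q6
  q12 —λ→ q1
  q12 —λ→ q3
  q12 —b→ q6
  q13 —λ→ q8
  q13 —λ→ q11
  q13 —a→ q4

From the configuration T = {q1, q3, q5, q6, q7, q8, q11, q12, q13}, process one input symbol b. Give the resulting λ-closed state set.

{q1, q3, q5, q6, q7, q8, q11, q12, q13}

q3 on b → {q6}.
q12 on b → {q6}.
No b-transition from q1, q5, q6, q7, q8, q11, q13.
Union after reading b: {q6}.
Now take the λ-closure:
From q6 via λ: add q12.
From q12 via λ: add q1, q3.
From q1 via λ: add q5.
From q3 via λ: add q13.
From q5 via λ: add q7, q11.
From q13 via λ: add q8.
No new states can be added; the closed set is {q1, q3, q5, q6, q7, q8, q11, q12, q13}.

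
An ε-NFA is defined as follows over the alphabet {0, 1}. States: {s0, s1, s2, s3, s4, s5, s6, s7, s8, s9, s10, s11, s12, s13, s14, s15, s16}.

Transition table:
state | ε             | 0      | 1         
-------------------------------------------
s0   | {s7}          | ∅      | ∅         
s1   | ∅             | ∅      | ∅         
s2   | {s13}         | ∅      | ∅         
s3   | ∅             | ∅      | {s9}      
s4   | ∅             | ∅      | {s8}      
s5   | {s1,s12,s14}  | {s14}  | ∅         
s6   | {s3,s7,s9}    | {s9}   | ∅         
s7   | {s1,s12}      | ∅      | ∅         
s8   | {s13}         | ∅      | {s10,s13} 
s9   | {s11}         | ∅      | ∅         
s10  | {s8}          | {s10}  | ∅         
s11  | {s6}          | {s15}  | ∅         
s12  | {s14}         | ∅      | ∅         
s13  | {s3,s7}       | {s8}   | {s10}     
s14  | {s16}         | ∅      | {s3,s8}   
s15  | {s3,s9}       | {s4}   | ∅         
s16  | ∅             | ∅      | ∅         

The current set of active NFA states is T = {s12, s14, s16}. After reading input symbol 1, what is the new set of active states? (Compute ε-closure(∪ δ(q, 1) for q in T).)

s14 on 1 → {s3, s8}.
No 1-transition from s12, s16.
Union after reading 1: {s3, s8}.
Now take the ε-closure:
From s8 via ε: add s13.
From s13 via ε: add s7.
From s7 via ε: add s1, s12.
From s12 via ε: add s14.
From s14 via ε: add s16.
No new states can be added; the closed set is {s1, s3, s7, s8, s12, s13, s14, s16}.

{s1, s3, s7, s8, s12, s13, s14, s16}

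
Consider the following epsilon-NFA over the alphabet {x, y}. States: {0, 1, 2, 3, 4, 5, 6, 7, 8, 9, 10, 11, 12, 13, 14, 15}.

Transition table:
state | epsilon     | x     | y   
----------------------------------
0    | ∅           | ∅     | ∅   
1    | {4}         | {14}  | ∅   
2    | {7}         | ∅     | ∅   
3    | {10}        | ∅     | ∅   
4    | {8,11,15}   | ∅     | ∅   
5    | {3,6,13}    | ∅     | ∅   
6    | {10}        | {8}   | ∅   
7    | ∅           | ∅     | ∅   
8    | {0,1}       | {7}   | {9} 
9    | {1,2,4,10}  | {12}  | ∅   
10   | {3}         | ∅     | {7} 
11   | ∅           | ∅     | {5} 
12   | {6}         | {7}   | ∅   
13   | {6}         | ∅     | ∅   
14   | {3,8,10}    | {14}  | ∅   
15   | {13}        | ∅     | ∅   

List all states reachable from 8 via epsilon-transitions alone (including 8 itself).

Start with {8}.
From 8 via epsilon: add 0, 1.
From 1 via epsilon: add 4.
From 4 via epsilon: add 11, 15.
From 15 via epsilon: add 13.
From 13 via epsilon: add 6.
From 6 via epsilon: add 10.
From 10 via epsilon: add 3.
No new states can be added; the closed set is {0, 1, 3, 4, 6, 8, 10, 11, 13, 15}.

{0, 1, 3, 4, 6, 8, 10, 11, 13, 15}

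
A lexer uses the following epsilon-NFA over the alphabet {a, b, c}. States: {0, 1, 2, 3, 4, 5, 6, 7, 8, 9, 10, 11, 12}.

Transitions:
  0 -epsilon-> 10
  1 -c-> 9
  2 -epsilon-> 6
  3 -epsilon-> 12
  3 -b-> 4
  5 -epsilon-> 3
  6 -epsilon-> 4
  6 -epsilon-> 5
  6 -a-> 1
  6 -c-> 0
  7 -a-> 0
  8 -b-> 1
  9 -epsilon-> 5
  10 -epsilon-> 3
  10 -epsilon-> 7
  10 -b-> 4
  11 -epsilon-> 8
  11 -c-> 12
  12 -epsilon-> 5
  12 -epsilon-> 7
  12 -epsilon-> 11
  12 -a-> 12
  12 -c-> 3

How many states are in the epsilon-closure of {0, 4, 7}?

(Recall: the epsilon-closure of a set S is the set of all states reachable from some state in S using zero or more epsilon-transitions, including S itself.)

Start with {0, 4, 7}.
From 0 via epsilon: add 10.
From 10 via epsilon: add 3.
From 3 via epsilon: add 12.
From 12 via epsilon: add 5, 11.
From 11 via epsilon: add 8.
epsilon-closure = {0, 3, 4, 5, 7, 8, 10, 11, 12}, which has 9 states.

9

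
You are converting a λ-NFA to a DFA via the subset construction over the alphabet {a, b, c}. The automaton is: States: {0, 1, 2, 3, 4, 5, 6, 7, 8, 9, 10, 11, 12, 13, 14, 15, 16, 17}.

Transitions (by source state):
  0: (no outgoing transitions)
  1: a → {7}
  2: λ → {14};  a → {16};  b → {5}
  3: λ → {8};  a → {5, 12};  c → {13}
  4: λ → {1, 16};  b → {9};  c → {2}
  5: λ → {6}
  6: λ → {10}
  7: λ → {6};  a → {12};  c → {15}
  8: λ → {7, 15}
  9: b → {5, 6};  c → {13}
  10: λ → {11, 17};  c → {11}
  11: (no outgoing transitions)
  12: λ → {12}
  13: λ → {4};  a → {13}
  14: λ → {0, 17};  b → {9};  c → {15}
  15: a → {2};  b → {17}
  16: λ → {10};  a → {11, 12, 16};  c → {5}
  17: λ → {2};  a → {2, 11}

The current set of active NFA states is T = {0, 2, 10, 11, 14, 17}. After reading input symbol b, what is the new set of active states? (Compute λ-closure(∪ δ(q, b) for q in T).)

2 on b → {5}.
14 on b → {9}.
No b-transition from 0, 10, 11, 17.
Union after reading b: {5, 9}.
Now take the λ-closure:
From 5 via λ: add 6.
From 6 via λ: add 10.
From 10 via λ: add 11, 17.
From 17 via λ: add 2.
From 2 via λ: add 14.
From 14 via λ: add 0.
No new states can be added; the closed set is {0, 2, 5, 6, 9, 10, 11, 14, 17}.

{0, 2, 5, 6, 9, 10, 11, 14, 17}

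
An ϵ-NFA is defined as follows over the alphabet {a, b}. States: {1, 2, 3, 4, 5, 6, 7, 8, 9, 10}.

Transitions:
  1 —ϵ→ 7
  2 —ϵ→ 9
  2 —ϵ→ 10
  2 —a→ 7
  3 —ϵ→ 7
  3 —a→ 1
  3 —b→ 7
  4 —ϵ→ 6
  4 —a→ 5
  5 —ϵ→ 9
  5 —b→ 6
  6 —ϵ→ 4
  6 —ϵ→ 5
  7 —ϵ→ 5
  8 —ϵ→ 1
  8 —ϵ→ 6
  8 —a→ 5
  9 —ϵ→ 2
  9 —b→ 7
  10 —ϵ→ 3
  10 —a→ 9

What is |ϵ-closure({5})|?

6

Start with {5}.
From 5 via ϵ: add 9.
From 9 via ϵ: add 2.
From 2 via ϵ: add 10.
From 10 via ϵ: add 3.
From 3 via ϵ: add 7.
ϵ-closure = {2, 3, 5, 7, 9, 10}, which has 6 states.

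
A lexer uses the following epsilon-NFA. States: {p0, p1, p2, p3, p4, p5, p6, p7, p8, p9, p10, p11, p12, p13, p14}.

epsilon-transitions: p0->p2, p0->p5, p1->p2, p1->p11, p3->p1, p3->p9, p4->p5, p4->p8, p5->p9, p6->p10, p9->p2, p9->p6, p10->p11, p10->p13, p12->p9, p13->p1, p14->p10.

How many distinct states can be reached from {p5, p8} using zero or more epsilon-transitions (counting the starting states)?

9

Start with {p5, p8}.
From p5 via epsilon: add p9.
From p9 via epsilon: add p2, p6.
From p6 via epsilon: add p10.
From p10 via epsilon: add p11, p13.
From p13 via epsilon: add p1.
epsilon-closure = {p1, p2, p5, p6, p8, p9, p10, p11, p13}, which has 9 states.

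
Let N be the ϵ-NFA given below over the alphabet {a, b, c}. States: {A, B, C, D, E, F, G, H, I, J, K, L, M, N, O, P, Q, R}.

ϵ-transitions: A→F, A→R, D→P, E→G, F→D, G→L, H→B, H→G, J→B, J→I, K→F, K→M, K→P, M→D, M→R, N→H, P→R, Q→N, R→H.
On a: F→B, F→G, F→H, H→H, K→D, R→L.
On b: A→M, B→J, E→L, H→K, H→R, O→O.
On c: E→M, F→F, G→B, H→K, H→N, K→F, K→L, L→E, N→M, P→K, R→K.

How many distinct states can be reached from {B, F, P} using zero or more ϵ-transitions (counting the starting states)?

8

Start with {B, F, P}.
From F via ϵ: add D.
From P via ϵ: add R.
From R via ϵ: add H.
From H via ϵ: add G.
From G via ϵ: add L.
ϵ-closure = {B, D, F, G, H, L, P, R}, which has 8 states.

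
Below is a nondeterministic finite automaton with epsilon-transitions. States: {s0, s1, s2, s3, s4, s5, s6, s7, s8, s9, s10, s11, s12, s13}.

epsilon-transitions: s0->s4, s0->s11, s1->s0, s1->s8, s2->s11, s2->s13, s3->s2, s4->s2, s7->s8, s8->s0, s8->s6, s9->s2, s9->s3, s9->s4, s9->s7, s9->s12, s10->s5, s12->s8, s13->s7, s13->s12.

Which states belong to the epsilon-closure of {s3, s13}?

{s0, s2, s3, s4, s6, s7, s8, s11, s12, s13}

Start with {s3, s13}.
From s3 via epsilon: add s2.
From s13 via epsilon: add s7, s12.
From s2 via epsilon: add s11.
From s7 via epsilon: add s8.
From s8 via epsilon: add s0, s6.
From s0 via epsilon: add s4.
No new states can be added; the closed set is {s0, s2, s3, s4, s6, s7, s8, s11, s12, s13}.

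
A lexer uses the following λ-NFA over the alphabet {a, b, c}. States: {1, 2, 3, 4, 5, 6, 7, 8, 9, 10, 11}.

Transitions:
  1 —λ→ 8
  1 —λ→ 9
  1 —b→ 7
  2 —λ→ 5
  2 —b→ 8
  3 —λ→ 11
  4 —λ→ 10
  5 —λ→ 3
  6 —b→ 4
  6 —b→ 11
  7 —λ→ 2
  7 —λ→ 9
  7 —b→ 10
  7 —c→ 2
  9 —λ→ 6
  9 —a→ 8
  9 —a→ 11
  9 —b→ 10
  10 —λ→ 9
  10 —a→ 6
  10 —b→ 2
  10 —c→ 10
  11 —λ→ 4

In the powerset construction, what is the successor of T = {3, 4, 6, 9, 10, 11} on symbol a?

{4, 6, 8, 9, 10, 11}

9 on a → {8, 11}.
10 on a → {6}.
No a-transition from 3, 4, 6, 11.
Union after reading a: {6, 8, 11}.
Now take the λ-closure:
From 11 via λ: add 4.
From 4 via λ: add 10.
From 10 via λ: add 9.
No new states can be added; the closed set is {4, 6, 8, 9, 10, 11}.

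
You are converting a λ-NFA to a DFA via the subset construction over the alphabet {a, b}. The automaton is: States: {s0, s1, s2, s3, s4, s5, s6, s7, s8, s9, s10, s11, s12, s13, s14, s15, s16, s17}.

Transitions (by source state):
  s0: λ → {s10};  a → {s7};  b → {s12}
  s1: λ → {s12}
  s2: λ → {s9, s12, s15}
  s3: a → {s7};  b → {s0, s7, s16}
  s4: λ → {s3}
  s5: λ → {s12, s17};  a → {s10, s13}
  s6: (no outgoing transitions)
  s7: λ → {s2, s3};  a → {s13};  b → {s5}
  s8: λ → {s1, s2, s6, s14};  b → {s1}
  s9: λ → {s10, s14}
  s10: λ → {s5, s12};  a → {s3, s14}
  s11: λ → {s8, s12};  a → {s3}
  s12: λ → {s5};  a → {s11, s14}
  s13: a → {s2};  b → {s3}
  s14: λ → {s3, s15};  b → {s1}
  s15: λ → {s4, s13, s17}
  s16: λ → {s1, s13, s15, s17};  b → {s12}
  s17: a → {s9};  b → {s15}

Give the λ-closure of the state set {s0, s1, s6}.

Start with {s0, s1, s6}.
From s0 via λ: add s10.
From s1 via λ: add s12.
From s10 via λ: add s5.
From s5 via λ: add s17.
No new states can be added; the closed set is {s0, s1, s5, s6, s10, s12, s17}.

{s0, s1, s5, s6, s10, s12, s17}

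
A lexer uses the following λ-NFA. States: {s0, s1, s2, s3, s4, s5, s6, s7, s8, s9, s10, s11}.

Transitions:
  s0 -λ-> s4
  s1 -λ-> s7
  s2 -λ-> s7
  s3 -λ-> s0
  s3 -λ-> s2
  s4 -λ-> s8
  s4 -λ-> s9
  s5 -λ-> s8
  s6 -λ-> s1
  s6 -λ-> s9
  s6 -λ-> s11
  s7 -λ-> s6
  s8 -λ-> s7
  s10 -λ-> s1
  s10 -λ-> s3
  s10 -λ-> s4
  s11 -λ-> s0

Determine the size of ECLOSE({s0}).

Start with {s0}.
From s0 via λ: add s4.
From s4 via λ: add s8, s9.
From s8 via λ: add s7.
From s7 via λ: add s6.
From s6 via λ: add s1, s11.
λ-closure = {s0, s1, s4, s6, s7, s8, s9, s11}, which has 8 states.

8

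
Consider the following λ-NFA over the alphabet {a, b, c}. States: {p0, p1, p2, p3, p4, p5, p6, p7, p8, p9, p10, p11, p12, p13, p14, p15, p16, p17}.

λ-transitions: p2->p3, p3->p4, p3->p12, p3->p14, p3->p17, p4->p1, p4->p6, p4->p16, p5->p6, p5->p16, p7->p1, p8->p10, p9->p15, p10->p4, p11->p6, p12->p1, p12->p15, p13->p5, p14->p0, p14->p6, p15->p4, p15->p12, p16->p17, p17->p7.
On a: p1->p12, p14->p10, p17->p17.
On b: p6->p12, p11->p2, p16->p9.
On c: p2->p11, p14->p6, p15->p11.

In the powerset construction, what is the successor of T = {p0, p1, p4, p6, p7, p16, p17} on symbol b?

p6 on b → {p12}.
p16 on b → {p9}.
No b-transition from p0, p1, p4, p7, p17.
Union after reading b: {p9, p12}.
Now take the λ-closure:
From p9 via λ: add p15.
From p12 via λ: add p1.
From p15 via λ: add p4.
From p4 via λ: add p6, p16.
From p16 via λ: add p17.
From p17 via λ: add p7.
No new states can be added; the closed set is {p1, p4, p6, p7, p9, p12, p15, p16, p17}.

{p1, p4, p6, p7, p9, p12, p15, p16, p17}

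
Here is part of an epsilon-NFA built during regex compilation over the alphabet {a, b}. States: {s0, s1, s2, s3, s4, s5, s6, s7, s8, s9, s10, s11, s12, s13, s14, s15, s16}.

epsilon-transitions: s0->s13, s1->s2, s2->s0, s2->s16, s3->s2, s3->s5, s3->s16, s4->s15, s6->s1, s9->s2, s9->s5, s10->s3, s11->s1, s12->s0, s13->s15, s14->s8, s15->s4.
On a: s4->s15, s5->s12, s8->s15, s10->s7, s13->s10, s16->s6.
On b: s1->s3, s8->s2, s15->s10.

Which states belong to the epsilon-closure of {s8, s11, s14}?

{s0, s1, s2, s4, s8, s11, s13, s14, s15, s16}

Start with {s8, s11, s14}.
From s11 via epsilon: add s1.
From s1 via epsilon: add s2.
From s2 via epsilon: add s0, s16.
From s0 via epsilon: add s13.
From s13 via epsilon: add s15.
From s15 via epsilon: add s4.
No new states can be added; the closed set is {s0, s1, s2, s4, s8, s11, s13, s14, s15, s16}.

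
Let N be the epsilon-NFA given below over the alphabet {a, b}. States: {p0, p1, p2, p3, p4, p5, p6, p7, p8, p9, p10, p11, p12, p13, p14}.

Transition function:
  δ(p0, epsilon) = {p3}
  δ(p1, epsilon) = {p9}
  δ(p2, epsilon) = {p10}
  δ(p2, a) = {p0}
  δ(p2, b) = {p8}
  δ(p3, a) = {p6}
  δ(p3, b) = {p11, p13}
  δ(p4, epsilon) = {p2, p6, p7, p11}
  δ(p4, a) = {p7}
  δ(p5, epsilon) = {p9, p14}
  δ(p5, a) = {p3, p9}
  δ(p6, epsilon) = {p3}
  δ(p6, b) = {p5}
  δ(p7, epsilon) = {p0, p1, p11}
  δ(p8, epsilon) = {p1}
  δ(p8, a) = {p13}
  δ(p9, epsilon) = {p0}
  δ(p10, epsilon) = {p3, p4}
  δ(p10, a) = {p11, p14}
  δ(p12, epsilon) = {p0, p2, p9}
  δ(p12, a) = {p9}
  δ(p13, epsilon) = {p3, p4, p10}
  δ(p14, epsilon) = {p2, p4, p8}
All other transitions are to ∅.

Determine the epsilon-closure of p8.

{p0, p1, p3, p8, p9}

Start with {p8}.
From p8 via epsilon: add p1.
From p1 via epsilon: add p9.
From p9 via epsilon: add p0.
From p0 via epsilon: add p3.
No new states can be added; the closed set is {p0, p1, p3, p8, p9}.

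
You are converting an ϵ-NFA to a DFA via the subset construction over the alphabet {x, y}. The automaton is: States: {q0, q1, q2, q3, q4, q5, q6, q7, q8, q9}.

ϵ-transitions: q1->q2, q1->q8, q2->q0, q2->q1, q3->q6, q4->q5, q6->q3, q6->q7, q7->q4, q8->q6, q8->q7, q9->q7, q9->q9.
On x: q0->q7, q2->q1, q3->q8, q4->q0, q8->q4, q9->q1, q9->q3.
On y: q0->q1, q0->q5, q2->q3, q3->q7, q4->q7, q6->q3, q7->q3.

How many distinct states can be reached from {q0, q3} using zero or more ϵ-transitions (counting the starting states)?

6

Start with {q0, q3}.
From q3 via ϵ: add q6.
From q6 via ϵ: add q7.
From q7 via ϵ: add q4.
From q4 via ϵ: add q5.
ϵ-closure = {q0, q3, q4, q5, q6, q7}, which has 6 states.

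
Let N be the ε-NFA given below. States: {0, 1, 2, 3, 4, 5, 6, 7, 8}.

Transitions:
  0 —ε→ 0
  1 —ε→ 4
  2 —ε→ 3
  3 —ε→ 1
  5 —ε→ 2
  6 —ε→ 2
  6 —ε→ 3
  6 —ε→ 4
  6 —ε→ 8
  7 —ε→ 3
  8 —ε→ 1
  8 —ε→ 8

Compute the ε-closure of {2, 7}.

Start with {2, 7}.
From 2 via ε: add 3.
From 3 via ε: add 1.
From 1 via ε: add 4.
No new states can be added; the closed set is {1, 2, 3, 4, 7}.

{1, 2, 3, 4, 7}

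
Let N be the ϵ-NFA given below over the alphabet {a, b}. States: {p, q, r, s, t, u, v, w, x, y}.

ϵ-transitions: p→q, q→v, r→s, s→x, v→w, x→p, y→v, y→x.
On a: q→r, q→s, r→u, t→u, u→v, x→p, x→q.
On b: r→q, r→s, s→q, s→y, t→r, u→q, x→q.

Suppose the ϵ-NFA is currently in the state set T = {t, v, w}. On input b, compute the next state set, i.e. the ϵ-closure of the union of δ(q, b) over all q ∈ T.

t on b → {r}.
No b-transition from v, w.
Union after reading b: {r}.
Now take the ϵ-closure:
From r via ϵ: add s.
From s via ϵ: add x.
From x via ϵ: add p.
From p via ϵ: add q.
From q via ϵ: add v.
From v via ϵ: add w.
No new states can be added; the closed set is {p, q, r, s, v, w, x}.

{p, q, r, s, v, w, x}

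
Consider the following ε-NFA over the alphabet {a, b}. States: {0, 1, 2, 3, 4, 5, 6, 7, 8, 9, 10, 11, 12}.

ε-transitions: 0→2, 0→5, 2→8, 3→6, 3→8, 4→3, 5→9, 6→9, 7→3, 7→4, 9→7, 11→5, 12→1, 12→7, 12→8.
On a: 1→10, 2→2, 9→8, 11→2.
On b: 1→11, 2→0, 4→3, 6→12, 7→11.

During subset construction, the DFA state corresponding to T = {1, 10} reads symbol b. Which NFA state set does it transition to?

{3, 4, 5, 6, 7, 8, 9, 11}

1 on b → {11}.
No b-transition from 10.
Union after reading b: {11}.
Now take the ε-closure:
From 11 via ε: add 5.
From 5 via ε: add 9.
From 9 via ε: add 7.
From 7 via ε: add 3, 4.
From 3 via ε: add 6, 8.
No new states can be added; the closed set is {3, 4, 5, 6, 7, 8, 9, 11}.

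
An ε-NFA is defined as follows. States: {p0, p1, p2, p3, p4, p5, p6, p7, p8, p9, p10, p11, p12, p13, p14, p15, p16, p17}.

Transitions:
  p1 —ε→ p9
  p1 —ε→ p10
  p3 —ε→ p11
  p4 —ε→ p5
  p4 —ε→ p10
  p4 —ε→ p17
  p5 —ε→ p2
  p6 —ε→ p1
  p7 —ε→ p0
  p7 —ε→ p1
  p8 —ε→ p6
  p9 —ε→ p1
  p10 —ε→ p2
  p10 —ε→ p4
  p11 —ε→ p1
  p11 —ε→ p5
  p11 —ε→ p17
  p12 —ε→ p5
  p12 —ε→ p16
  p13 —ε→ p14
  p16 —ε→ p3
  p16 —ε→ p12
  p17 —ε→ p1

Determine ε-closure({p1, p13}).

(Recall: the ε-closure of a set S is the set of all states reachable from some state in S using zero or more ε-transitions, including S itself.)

{p1, p2, p4, p5, p9, p10, p13, p14, p17}

Start with {p1, p13}.
From p1 via ε: add p9, p10.
From p13 via ε: add p14.
From p10 via ε: add p2, p4.
From p4 via ε: add p5, p17.
No new states can be added; the closed set is {p1, p2, p4, p5, p9, p10, p13, p14, p17}.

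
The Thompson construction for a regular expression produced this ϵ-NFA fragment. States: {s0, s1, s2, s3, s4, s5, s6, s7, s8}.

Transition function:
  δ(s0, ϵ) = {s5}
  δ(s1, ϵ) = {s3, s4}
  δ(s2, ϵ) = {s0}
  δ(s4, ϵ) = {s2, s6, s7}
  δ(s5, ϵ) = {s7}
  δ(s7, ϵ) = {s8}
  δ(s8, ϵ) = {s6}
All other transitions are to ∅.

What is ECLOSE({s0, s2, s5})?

{s0, s2, s5, s6, s7, s8}

Start with {s0, s2, s5}.
From s5 via ϵ: add s7.
From s7 via ϵ: add s8.
From s8 via ϵ: add s6.
No new states can be added; the closed set is {s0, s2, s5, s6, s7, s8}.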